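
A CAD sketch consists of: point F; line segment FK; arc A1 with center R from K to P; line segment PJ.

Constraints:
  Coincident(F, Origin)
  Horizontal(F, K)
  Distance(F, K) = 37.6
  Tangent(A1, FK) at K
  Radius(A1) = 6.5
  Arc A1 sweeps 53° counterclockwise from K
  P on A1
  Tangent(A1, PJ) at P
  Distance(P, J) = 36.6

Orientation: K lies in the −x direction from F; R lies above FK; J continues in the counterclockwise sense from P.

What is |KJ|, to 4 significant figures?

41.87

F is at the origin; F and K share the same y with |FK| = 37.6 and K on the −x side, so K = (-37.60, 0.000). The tangent condition forces RK to be normal to FK, so R = K + (0, 6.5) = (-37.60, 6.500). On A1, K sits at bearing -90° from R; a 53° counterclockwise sweep puts P at bearing -37°, so P = R + 6.5·(cos -37°, sin -37°) = (-32.41, 2.588). A1 meets PJ tangentially, so RP is at right angles to PJ, so PJ runs along (−sin -37°, cos -37°); with |PJ| = 36.6, J = (-10.38, 31.82). Then |KJ| = |J − K| = 41.87.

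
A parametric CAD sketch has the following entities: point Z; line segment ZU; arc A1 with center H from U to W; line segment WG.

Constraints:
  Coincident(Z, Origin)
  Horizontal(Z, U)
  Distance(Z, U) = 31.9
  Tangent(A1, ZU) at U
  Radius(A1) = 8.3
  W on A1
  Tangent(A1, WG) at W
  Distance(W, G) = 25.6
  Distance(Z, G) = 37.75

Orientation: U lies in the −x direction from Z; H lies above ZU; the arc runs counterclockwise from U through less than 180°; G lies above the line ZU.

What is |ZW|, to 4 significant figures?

24.71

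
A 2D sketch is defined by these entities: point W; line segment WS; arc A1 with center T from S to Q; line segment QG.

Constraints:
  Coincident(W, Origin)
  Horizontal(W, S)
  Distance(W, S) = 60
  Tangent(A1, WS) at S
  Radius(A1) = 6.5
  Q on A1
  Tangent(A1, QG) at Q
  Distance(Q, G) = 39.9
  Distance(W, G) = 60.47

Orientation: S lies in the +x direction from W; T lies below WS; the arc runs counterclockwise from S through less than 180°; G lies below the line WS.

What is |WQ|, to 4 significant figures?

53.96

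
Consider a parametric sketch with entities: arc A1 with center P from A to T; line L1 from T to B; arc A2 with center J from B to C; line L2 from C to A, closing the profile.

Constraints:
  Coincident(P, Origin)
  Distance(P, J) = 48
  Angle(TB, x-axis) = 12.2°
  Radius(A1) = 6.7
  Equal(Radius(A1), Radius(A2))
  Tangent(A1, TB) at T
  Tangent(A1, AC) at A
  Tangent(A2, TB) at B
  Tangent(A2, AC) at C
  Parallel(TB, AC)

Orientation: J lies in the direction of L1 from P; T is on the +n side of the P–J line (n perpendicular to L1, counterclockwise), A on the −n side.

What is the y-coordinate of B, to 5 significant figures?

16.692

The slot axis is L1's direction at 12.2°, so u = (cos 12.2°, sin 12.2°) = (0.97742, 0.21132) and n = (−sin 12.2°, cos 12.2°) = (-0.21132, 0.97742). P is at the origin and J lies 48.0 along u from P, so J = 48.0·u = (46.916, 10.144). Tangency of A1 to both parallel lines with radius 6.7 puts T and A at P ± 6.7·n: T = (-1.4159, 6.5487), A = (1.4159, -6.5487). Equal radii place B and C the same way about J: B = J + 6.7·n = (45.500, 16.692), C = J − 6.7·n = (48.332, 3.5949). So B.y = 16.692.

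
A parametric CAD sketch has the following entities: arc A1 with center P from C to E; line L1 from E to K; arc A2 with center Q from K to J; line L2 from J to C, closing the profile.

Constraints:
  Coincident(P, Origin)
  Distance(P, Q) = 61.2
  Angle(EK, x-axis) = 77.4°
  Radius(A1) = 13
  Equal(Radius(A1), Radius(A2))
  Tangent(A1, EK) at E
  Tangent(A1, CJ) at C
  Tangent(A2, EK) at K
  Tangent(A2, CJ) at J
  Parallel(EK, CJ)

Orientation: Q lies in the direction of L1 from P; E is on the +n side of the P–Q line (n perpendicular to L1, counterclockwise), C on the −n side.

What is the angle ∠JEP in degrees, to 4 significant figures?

66.98°

Tangency of A1 to both parallel lines with radius 13.0 puts E and C at P ± 13.0·n: E = (-12.69, 2.836), C = (12.69, -2.836). Equal radii place K and J the same way about Q: K = Q + 13.0·n = (0.6634, 62.56), J = Q − 13.0·n = (26.04, 56.89). Then cos ∠JEP = EJ·EP / (|EJ||EP|), giving 66.98°.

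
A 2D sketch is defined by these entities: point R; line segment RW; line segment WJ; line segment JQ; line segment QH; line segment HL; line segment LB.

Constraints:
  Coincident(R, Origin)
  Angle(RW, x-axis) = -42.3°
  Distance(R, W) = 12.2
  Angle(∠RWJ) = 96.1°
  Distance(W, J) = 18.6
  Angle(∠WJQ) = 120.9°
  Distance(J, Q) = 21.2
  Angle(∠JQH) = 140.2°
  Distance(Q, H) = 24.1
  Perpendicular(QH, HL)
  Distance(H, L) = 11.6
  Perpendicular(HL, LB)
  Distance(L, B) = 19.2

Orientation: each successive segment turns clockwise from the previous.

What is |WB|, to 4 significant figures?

27.37

R is at the origin; RW runs at -42.3° with length 12.2, so W = (9.023, -8.211). ∠RWJ = 96.1° gives WJ at -126.2° from the x-axis; with |WJ| = 18.6, J = (-1.962, -23.22). ∠WJQ = 120.9° gives JQ at 174.7° from the x-axis; with |JQ| = 21.2, Q = (-23.07, -21.26). ∠JQH = 140.2° gives QH at 134.9° from the x-axis; with |QH| = 24.1, H = (-40.08, -4.191). QH is perpendicular to HL, so HL runs at 44.90°; with |HL| = 11.6, L = (-31.87, 3.997). HL is perpendicular to LB, so LB runs at -45.10°; with |LB| = 19.2, B = (-18.31, -9.603). Then |WB| = |B − W| = 27.37.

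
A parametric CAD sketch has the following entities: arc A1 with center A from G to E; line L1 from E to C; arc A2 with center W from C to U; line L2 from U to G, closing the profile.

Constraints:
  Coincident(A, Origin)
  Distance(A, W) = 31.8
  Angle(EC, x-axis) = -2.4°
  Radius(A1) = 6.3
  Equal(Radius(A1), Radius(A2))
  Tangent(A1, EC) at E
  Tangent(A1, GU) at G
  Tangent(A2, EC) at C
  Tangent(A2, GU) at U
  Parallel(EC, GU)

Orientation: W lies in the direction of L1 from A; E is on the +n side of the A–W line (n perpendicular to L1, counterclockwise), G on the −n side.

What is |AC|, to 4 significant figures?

32.42

The slot axis is L1's direction at -2.4°, so u = (cos -2.4°, sin -2.4°) = (0.9991, -0.04188) and n = (−sin -2.4°, cos -2.4°) = (0.04188, 0.9991). A is at the origin and W lies 31.8 along u from A, so W = 31.8·u = (31.77, -1.332). Tangency of A1 to both parallel lines with radius 6.3 puts E and G at A ± 6.3·n: E = (0.2638, 6.294), G = (-0.2638, -6.294). Equal radii place C and U the same way about W: C = W + 6.3·n = (32.04, 4.963), U = W − 6.3·n = (31.51, -7.626). Then |AC| = |C − A| = 32.42.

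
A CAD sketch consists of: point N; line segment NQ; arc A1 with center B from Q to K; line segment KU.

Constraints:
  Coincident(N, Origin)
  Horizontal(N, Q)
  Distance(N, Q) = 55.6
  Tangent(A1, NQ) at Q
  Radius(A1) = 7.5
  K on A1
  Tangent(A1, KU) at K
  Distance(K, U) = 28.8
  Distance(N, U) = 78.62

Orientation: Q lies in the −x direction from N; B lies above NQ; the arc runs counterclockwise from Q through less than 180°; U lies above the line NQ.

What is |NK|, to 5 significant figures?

52.122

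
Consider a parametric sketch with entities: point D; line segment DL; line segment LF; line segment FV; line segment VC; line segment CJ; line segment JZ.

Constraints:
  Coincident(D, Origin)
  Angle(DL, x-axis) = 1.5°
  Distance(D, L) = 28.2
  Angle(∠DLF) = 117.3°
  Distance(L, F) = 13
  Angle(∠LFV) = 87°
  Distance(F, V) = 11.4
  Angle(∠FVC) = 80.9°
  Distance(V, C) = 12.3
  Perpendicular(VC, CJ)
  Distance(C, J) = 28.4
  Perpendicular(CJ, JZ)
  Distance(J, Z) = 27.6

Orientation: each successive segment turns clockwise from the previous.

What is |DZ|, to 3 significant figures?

60.0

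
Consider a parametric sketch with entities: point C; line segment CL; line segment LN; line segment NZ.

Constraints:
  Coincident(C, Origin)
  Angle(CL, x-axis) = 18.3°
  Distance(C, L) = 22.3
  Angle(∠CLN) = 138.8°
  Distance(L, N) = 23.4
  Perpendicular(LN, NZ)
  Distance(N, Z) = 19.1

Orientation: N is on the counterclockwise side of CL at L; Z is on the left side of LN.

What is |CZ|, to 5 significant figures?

40.420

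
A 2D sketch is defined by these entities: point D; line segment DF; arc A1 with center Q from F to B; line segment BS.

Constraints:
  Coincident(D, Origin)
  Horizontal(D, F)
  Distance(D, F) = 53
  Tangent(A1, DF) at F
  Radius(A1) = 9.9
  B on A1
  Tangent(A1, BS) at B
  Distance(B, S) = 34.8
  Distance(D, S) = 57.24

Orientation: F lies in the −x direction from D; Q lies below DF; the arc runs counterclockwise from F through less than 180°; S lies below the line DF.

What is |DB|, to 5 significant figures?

62.700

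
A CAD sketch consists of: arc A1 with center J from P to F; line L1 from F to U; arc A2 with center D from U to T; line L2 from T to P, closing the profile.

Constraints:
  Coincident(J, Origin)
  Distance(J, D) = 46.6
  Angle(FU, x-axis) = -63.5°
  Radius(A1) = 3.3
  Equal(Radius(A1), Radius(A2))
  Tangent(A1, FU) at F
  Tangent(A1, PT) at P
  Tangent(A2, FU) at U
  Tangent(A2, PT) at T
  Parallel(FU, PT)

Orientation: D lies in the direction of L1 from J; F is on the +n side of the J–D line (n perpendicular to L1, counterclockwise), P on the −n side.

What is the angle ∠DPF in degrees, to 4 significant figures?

85.95°

J is at the origin and D lies 46.6 along u from J, so D = 46.6·u = (20.79, -41.70). Tangency of A1 to both parallel lines with radius 3.3 puts F and P at J ± 3.3·n: F = (2.953, 1.472), P = (-2.953, -1.472). Then cos ∠DPF = PD·PF / (|PD||PF|), giving 85.95°.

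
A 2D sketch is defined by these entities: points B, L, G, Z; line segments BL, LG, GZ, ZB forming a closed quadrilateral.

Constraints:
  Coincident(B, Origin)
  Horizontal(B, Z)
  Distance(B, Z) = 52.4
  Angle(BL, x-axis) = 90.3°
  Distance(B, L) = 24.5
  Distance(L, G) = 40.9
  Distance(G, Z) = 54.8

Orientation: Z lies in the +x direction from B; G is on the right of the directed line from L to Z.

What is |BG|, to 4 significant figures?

16.40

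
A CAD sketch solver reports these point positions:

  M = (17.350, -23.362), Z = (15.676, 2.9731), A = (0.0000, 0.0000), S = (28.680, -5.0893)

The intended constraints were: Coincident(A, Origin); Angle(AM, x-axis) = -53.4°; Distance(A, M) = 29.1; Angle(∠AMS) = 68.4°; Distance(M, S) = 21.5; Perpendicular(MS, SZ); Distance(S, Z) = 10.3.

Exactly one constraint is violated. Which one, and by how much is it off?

Distance(S, Z) = 10.3 — off by 5.00.

A = (0.00, 0.00) ✓; AM at -53.40° ✓; |AM| = 29.10 ✓; ∠AMS = 68.40° ✓; |MS| = 21.50 ✓; ∠(MS, SZ) = 90.00° ✓; |SZ| = 15.30 ✗.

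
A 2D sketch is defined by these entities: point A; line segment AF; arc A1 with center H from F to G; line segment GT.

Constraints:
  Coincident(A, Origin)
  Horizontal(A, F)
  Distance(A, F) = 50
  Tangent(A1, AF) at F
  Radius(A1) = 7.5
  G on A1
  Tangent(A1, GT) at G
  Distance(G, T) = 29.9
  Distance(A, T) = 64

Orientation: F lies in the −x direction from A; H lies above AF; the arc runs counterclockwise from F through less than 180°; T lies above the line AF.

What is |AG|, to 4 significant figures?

43.88

Checks: ∠(HF, FA) = 90.00° ✓; |HG| = 7.500 ✓; ∠(HG, GT) = 90.00° ✓; |GT| = 29.90 ✓; |AT| = 64.00 ✓.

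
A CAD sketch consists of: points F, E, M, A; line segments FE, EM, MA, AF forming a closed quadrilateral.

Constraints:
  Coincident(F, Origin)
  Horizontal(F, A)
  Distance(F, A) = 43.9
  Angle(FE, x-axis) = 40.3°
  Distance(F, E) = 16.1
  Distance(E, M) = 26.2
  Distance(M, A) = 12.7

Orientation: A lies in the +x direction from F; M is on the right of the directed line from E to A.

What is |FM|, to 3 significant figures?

33.2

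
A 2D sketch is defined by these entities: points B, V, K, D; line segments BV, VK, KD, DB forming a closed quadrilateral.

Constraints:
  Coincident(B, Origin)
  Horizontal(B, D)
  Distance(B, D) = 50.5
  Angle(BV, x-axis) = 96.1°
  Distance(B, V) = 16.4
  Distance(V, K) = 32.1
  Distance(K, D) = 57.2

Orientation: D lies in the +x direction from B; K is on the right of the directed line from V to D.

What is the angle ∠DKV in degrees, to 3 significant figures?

69.2°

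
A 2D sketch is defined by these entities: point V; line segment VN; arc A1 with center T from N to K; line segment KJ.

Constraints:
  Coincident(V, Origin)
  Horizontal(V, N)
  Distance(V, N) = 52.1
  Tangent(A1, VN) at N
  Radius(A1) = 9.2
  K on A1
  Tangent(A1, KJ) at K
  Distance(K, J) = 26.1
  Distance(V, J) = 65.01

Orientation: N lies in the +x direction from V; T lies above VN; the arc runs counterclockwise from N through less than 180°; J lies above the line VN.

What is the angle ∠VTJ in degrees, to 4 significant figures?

103.1°

Checks: |TK| = 9.200 ✓; ∠(TK, KJ) = 90.00° ✓; |KJ| = 26.10 ✓; |VJ| = 65.01 ✓.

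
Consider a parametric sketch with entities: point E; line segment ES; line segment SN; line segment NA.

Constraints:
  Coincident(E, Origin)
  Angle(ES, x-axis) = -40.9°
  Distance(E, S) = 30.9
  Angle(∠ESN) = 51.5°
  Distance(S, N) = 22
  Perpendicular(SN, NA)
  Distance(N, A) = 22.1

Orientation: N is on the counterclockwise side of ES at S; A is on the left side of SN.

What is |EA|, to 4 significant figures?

3.461

E is at the origin; ES runs at -40.9° with length 30.9, so S = 30.9·(cos -40.9°, sin -40.9°) = (23.36, -20.23). ∠ESN = 51.5°, so SN runs at -40.9° + (180° − 51.5°) = 87.60° from the x-axis; with |SN| = 22.0, N = S + 22.0·(cos 87.60°, sin 87.60°) = (24.28, 1.749). SN is perpendicular to NA; with |NA| = 22.1 on the left of SN, A = N + 22.1·(-0.9991, 0.04188) = (2.197, 2.675). Then |EA| = |A − E| = 3.461.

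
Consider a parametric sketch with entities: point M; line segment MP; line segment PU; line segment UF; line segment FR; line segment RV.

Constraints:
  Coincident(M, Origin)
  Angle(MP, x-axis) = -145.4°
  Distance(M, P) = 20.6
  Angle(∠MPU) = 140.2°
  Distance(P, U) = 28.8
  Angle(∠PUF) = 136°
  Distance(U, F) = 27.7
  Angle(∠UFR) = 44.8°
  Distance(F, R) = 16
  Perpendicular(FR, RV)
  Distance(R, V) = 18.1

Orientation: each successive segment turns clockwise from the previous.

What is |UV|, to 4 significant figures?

3.921

∠UFR = 44.8° gives FR at -4.400° from the x-axis; with |FR| = 16.0, R = (-47.78, 10.65). The perpendicularity gives RV at right angles to FR, so RV runs at -94.40°; with |RV| = 18.1, V = (-49.17, -7.393). Then |UV| = |V − U| = 3.921.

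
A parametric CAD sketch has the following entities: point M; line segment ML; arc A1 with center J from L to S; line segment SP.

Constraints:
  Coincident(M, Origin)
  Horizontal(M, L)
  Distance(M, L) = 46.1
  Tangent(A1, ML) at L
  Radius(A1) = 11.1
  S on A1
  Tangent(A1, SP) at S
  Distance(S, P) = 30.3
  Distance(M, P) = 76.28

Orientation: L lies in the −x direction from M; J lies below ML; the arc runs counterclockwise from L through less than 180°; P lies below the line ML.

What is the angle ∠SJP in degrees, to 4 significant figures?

69.88°

Checks: |JS| = 11.10 ✓; ∠(JS, SP) = 90.00° ✓; |SP| = 30.30 ✓; |MP| = 76.28 ✓.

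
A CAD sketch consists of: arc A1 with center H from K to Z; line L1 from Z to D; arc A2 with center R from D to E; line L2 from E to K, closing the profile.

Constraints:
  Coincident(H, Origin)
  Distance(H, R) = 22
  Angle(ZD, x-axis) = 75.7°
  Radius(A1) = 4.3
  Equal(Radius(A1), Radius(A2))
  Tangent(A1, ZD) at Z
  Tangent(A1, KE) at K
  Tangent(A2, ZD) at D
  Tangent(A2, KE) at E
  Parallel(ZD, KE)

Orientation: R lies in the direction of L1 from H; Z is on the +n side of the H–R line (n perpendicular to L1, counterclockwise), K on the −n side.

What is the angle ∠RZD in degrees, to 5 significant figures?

11.059°

Tangency of A1 to both parallel lines with radius 4.3 puts Z and K at H ± 4.3·n: Z = (-4.1668, 1.0621), K = (4.1668, -1.0621). Equal radii place D and E the same way about R: D = R + 4.3·n = (1.2672, 22.380), E = R − 4.3·n = (9.6007, 20.256). Then cos ∠RZD = ZR·ZD / (|ZR||ZD|), giving 11.059°.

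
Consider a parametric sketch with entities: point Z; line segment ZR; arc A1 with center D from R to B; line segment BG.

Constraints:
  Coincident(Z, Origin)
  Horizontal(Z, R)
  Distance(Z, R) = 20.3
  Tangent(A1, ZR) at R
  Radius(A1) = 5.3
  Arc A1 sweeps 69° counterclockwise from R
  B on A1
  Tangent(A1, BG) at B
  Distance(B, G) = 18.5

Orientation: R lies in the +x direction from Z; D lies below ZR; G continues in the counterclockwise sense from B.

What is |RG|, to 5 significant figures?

23.693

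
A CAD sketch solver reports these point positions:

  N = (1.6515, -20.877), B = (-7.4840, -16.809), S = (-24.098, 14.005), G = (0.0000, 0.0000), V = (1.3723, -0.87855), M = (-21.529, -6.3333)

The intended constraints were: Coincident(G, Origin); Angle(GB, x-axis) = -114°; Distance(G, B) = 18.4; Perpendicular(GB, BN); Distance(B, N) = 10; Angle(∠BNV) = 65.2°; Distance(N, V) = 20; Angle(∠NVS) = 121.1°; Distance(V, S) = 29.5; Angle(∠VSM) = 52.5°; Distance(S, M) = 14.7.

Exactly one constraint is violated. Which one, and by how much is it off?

Distance(S, M) = 14.7 — off by 5.80.

G = (0.00, 0.00) ✓; GB at -114.0° ✓; |GB| = 18.40 ✓; ∠(GB, BN) = 90.00° ✓; |BN| = 10.00 ✓; ∠BNV = 65.20° ✓; |NV| = 20.00 ✓; ∠NVS = 121.1° ✓; |VS| = 29.50 ✓; ∠VSM = 52.50° ✓; |SM| = 20.50 ✗.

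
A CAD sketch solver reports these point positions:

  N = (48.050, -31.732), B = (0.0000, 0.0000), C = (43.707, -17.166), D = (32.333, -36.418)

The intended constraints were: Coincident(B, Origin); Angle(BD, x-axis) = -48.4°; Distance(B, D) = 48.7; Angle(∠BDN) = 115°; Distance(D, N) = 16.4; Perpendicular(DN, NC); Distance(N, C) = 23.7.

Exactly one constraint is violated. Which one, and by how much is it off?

Distance(N, C) = 23.7 — off by 8.50.

B = (0.00, 0.00) ✓; BD at -48.40° ✓; |BD| = 48.70 ✓; ∠BDN = 115.0° ✓; |DN| = 16.40 ✓; ∠(DN, NC) = 90.00° ✓; |NC| = 15.20 ✗.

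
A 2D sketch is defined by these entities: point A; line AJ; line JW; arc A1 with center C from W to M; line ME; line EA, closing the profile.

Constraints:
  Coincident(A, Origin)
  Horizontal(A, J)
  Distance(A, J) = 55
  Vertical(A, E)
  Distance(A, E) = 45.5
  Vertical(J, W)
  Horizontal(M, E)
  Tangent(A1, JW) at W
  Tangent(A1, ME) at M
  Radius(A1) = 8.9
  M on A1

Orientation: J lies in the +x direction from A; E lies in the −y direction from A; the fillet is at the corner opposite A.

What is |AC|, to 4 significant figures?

58.86

A and E share the same x with |AE| = 45.5 and E on the −y side, so E = (0.000, -45.50). The virtual corner opposite A is at (55.00, -45.50). Tangency of A1 to JW means the radius CW is perpendicular to JW and tangency of A1 to ME means the radius CM is perpendicular to ME, with radius 8.9, so the center C sits 8.9 in from both sides at C = (46.10, -36.60). Then |AC| = |C − A| = 58.86.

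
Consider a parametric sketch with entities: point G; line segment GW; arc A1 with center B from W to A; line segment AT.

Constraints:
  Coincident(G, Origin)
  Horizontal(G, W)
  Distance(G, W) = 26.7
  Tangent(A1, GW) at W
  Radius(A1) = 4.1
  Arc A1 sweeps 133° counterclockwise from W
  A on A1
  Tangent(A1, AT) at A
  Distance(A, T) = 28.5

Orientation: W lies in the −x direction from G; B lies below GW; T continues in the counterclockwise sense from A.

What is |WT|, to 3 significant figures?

32.2

On A1, W sits at bearing 90° from B; a 133° counterclockwise sweep puts A at bearing 223°, so A = B + 4.1·(cos 223°, sin 223°) = (-29.7, -6.90). The tangent condition forces BA to be normal to AT, so AT runs along (−sin 223°, cos 223°); with |AT| = 28.5, T = (-10.3, -27.7). Then |WT| = |T − W| = 32.2.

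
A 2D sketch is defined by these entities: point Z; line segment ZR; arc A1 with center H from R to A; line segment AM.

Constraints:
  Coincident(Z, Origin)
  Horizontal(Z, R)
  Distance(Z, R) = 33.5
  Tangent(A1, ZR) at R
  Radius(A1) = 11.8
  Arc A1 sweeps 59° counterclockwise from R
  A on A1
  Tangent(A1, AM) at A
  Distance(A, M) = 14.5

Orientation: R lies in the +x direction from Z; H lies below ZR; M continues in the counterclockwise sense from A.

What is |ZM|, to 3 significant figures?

24.1

Z is at the origin; Z and R share the same y with |ZR| = 33.5 and R on the +x side, so R = (33.5, 0.00). Tangency of A1 to ZR means the radius HR is perpendicular to ZR, so H = R + (0, -11.8) = (33.5, -11.8). On A1, R sits at bearing 90° from H; a 59° counterclockwise sweep puts A at bearing 149°, so A = H + 11.8·(cos 149°, sin 149°) = (23.4, -5.72). The tangent condition forces HA to be normal to AM, so AM runs along (−sin 149°, cos 149°); with |AM| = 14.5, M = (15.9, -18.2). Then |ZM| = |M − Z| = 24.1.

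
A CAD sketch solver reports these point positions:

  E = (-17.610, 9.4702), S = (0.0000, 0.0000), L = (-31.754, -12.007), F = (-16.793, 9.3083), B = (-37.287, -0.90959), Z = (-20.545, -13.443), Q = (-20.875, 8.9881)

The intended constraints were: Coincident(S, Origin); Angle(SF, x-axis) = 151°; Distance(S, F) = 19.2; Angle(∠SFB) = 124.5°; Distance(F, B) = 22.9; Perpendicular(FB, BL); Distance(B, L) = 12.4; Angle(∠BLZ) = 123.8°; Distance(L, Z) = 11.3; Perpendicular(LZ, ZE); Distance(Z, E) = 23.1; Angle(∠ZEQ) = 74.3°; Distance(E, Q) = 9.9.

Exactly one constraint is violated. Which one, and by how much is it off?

Distance(E, Q) = 9.9 — off by 6.60.

S = (0.00, 0.00) ✓; SF at 151.0° ✓; |SF| = 19.20 ✓; ∠SFB = 124.5° ✓; |FB| = 22.90 ✓; ∠(FB, BL) = 90.00° ✓; |BL| = 12.40 ✓; ∠BLZ = 123.8° ✓; |LZ| = 11.30 ✓; ∠(LZ, ZE) = 90.00° ✓; |ZE| = 23.10 ✓; ∠ZEQ = 74.30° ✓; |EQ| = 3.300 ✗.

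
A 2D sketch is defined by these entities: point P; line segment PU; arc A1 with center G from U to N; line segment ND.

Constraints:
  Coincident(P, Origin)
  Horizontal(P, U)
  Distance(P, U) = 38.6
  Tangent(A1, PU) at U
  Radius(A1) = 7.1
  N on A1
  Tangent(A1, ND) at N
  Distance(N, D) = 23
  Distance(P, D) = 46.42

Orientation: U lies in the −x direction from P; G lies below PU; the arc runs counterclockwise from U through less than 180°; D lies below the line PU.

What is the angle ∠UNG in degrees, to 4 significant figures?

31.74°

P is at the origin; PU is horizontal with |PU| = 38.6 and U on the −x side, so U = (-38.60, 0.000). Since A1 is tangent to PU there, GU ⟂ PU, so G = U + (0, -7.1) = (-38.60, -7.100). Since GN ⟂ ND (tangency), |GD| = √(7.1² + 23.0²) = 24.07 regardless of where N sits on A1. So D lies on both circle(P, 46.42) and circle(G, 24.07); the below-PU intersection is D = (-34.69, -30.85). N is the foot of the tangent from D: N = (-44.95, -10.27).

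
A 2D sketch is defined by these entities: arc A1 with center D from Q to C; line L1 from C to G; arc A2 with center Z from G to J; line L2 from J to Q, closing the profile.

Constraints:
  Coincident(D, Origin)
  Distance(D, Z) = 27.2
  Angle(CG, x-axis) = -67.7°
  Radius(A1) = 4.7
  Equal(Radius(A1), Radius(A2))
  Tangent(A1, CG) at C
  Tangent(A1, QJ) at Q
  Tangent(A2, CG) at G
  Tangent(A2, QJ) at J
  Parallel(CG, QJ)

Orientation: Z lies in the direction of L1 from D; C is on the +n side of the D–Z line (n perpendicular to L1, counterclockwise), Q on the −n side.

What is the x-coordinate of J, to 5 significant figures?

5.9727

The slot axis is L1's direction at -67.7°, so u = (cos -67.7°, sin -67.7°) = (0.37946, -0.92521) and n = (−sin -67.7°, cos -67.7°) = (0.92521, 0.37946). D is at the origin and Z lies 27.2 along u from D, so Z = 27.2·u = (10.321, -25.166). Tangency of A1 to both parallel lines with radius 4.7 puts C and Q at D ± 4.7·n: C = (4.3485, 1.7834), Q = (-4.3485, -1.7834). Equal radii place G and J the same way about Z: G = Z + 4.7·n = (14.670, -23.382), J = Z − 4.7·n = (5.9727, -26.949). So J.x = 5.9727.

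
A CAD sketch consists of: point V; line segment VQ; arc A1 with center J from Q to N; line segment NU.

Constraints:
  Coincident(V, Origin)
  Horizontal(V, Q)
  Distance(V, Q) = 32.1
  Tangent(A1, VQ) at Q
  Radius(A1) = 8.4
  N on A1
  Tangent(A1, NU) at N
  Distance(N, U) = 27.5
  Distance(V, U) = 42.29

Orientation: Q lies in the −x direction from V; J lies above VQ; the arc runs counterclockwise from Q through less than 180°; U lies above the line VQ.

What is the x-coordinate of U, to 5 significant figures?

-22.809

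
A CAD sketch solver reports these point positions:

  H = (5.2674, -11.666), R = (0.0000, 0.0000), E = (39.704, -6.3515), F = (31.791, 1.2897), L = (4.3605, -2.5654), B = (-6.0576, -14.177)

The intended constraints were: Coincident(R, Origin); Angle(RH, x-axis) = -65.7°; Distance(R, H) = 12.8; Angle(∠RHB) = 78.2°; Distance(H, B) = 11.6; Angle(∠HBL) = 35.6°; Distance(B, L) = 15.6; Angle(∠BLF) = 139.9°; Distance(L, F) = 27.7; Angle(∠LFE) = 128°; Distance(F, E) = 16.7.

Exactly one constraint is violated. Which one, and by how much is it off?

Distance(F, E) = 16.7 — off by 5.70.

R = (0.00, 0.00) ✓; RH at -65.70° ✓; |RH| = 12.80 ✓; ∠RHB = 78.20° ✓; |HB| = 11.60 ✓; ∠HBL = 35.60° ✓; |BL| = 15.60 ✓; ∠BLF = 139.9° ✓; |LF| = 27.70 ✓; ∠LFE = 128.0° ✓; |FE| = 11.00 ✗.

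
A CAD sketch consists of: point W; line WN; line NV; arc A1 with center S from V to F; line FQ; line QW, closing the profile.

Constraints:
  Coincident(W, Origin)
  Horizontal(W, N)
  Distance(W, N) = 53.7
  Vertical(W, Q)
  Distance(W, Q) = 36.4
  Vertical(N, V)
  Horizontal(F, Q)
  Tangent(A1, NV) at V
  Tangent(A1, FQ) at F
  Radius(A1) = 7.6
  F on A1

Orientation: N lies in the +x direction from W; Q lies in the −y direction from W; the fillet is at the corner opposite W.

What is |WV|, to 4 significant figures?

60.94

W is at the origin; W and N share the same y with |WN| = 53.7 and N on the +x side, so N = (53.70, 0.000). W and Q share the same x with |WQ| = 36.4 and Q on the −y side, so Q = (0.000, -36.40). The virtual corner opposite W is at (53.70, -36.40). Since A1 is tangent to NV there, SV ⟂ NV and since A1 is tangent to FQ there, SF ⟂ FQ, with radius 7.6, so the center S sits 7.6 in from both sides at S = (46.10, -28.80). That places the tangent points at V = (53.70, -28.80) on NV and F = (46.10, -36.40) on FQ. Then |WV| = |V − W| = 60.94.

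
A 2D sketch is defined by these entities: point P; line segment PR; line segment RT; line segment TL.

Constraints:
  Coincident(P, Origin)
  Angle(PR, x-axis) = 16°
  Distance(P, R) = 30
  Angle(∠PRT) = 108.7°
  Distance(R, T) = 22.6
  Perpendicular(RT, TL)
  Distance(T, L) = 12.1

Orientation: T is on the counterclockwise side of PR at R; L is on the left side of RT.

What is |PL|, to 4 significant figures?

36.11

∠PRT = 108.7°, so RT runs at 16.0° + (180° − 108.7°) = 87.30° from the x-axis; with |RT| = 22.6, T = R + 22.6·(cos 87.30°, sin 87.30°) = (29.90, 30.84). RT ⟂ TL; with |TL| = 12.1 on the left of RT, L = T + 12.1·(-0.9989, 0.04711) = (17.82, 31.41). Then |PL| = |L − P| = 36.11.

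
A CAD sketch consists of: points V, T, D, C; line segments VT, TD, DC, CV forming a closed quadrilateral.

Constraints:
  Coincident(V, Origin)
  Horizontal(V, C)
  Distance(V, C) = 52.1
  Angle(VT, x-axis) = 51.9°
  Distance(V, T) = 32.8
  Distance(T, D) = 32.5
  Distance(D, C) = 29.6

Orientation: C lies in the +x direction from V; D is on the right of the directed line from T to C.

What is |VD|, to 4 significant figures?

24.14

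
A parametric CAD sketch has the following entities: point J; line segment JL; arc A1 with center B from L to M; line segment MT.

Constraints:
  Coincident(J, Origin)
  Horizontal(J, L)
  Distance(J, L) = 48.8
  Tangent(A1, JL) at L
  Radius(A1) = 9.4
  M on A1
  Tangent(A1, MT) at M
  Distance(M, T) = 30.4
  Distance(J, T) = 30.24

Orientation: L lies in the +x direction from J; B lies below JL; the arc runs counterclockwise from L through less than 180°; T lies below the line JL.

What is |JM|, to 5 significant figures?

42.579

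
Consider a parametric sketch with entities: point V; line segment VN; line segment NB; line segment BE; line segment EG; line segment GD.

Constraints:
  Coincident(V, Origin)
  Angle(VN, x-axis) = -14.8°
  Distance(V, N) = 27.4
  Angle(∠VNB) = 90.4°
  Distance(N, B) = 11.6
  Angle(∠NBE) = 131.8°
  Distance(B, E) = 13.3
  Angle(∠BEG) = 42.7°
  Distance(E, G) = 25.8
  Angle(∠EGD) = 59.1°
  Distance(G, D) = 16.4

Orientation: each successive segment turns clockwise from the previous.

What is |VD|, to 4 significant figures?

33.49

∠BEG = 42.7° gives EG at 70.10° from the x-axis; with |EG| = 25.8, G = (20.58, -0.09600). ∠EGD = 59.1° gives GD at -50.80° from the x-axis; with |GD| = 16.4, D = (30.95, -12.81). Then |VD| = |D − V| = 33.49.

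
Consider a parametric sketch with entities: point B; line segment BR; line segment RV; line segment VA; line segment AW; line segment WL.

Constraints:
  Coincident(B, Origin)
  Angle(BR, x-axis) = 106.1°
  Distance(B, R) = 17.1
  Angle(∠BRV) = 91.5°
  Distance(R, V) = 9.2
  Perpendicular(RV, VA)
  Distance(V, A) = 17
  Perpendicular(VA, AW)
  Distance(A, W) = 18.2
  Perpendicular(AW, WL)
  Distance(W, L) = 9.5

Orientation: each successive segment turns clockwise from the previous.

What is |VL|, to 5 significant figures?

19.685

B is at the origin; BR runs at 106.1° with length 17.1, so R = (-4.7421, 16.429). ∠BRV = 91.5° gives RV at 17.600° from the x-axis; with |RV| = 9.2, V = (4.0273, 19.211). RV is perpendicular to VA, so VA runs at -72.400°; with |VA| = 17.0, A = (9.1676, 3.0069). VA is perpendicular to AW, so AW runs at -162.40°; with |AW| = 18.2, W = (-8.1805, -2.4962). AW ⟂ WL, so WL runs at 107.60°; with |WL| = 9.5, L = (-11.053, 6.5591). Then |VL| = |L − V| = 19.685.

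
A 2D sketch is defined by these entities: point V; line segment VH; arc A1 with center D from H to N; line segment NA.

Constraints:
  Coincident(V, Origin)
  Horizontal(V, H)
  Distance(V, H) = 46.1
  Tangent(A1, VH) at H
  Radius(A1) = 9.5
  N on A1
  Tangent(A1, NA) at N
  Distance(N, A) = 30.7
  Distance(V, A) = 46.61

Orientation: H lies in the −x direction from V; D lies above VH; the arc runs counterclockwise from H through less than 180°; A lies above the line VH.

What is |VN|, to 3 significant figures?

37.6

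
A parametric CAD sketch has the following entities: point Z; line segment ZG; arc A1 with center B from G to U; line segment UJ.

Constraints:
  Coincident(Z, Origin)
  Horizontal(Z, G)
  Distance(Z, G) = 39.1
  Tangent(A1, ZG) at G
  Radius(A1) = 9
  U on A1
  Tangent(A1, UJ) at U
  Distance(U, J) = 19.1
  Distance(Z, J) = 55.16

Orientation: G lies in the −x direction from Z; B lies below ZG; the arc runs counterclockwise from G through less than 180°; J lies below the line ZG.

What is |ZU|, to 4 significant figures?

49.00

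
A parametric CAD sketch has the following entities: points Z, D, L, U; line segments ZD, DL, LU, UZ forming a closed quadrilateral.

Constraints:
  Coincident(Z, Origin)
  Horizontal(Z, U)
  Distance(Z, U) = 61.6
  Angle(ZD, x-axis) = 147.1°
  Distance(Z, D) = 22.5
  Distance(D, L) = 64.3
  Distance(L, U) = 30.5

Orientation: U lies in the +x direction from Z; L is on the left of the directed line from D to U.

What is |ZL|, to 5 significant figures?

50.715

Checks: |DL| = 64.30 ✓; |LU| = 30.50 ✓.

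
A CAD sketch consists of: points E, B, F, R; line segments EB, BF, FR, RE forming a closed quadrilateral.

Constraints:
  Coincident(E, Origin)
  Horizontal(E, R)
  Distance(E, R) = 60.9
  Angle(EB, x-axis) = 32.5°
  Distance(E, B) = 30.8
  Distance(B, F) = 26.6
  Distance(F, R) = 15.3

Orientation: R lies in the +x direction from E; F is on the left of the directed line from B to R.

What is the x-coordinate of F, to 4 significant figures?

52.29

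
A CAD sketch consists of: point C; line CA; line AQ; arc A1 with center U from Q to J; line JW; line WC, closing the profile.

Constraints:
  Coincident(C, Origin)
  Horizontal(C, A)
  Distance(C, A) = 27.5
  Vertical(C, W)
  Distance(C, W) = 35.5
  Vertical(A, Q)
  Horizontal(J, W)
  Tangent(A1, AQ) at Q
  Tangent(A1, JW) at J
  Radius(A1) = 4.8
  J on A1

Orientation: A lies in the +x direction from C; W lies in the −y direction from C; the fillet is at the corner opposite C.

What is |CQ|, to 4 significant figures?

41.22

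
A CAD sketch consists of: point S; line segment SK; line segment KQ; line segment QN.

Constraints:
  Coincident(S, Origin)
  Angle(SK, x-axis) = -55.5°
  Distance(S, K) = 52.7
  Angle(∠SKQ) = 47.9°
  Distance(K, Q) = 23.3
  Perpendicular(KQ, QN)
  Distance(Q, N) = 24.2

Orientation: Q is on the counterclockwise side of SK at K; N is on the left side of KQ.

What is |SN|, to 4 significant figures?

19.15

S is at the origin; SK runs at -55.5° with length 52.7, so K = 52.7·(cos -55.5°, sin -55.5°) = (29.85, -43.43). ∠SKQ = 47.9°, so KQ runs at -55.5° + (180° − 47.9°) = 76.60° from the x-axis; with |KQ| = 23.3, Q = K + 23.3·(cos 76.60°, sin 76.60°) = (35.25, -20.77). KQ is perpendicular to QN; with |QN| = 24.2 on the left of KQ, N = Q + 24.2·(-0.9728, 0.2317) = (11.71, -15.16). Then |SN| = |N − S| = 19.15.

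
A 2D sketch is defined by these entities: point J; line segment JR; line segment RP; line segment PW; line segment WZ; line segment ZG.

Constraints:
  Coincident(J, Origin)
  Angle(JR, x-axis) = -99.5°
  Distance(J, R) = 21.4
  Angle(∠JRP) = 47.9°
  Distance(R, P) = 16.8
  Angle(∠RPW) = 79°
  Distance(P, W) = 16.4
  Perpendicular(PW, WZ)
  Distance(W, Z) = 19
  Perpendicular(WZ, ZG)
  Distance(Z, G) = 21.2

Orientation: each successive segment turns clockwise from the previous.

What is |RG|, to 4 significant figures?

8.389

J is at the origin; JR runs at -99.5° with length 21.4, so R = (-3.532, -21.11). ∠JRP = 47.9° gives RP at 128.4° from the x-axis; with |RP| = 16.8, P = (-13.97, -7.940). ∠RPW = 79.0° gives PW at 27.40° from the x-axis; with |PW| = 16.4, W = (0.5929, -0.3932). The perpendicularity gives WZ at right angles to PW, so WZ runs at -62.60°; with |WZ| = 19.0, Z = (9.337, -17.26). The perpendicularity gives ZG at right angles to WZ, so ZG runs at -152.6°; with |ZG| = 21.2, G = (-9.485, -27.02). Then |RG| = |G − R| = 8.389.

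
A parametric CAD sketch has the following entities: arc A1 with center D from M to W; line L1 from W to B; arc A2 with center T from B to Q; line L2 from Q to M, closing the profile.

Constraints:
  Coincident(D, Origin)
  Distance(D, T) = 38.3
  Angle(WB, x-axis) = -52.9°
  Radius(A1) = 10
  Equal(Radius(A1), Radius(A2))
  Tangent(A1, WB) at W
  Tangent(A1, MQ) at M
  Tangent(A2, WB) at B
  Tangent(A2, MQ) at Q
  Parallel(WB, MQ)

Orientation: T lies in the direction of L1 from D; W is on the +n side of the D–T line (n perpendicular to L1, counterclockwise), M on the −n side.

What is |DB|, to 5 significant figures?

39.584

The slot axis is L1's direction at -52.9°, so u = (cos -52.9°, sin -52.9°) = (0.60321, -0.79758) and n = (−sin -52.9°, cos -52.9°) = (0.79758, 0.60321). D is at the origin and T lies 38.3 along u from D, so T = 38.3·u = (23.103, -30.547). Tangency of A1 to both parallel lines with radius 10.0 puts W and M at D ± 10.0·n: W = (7.9758, 6.0321), M = (-7.9758, -6.0321). Equal radii place B and Q the same way about T: B = T + 10.0·n = (31.079, -24.515), Q = T − 10.0·n = (15.127, -36.580). Then |DB| = |B − D| = 39.584.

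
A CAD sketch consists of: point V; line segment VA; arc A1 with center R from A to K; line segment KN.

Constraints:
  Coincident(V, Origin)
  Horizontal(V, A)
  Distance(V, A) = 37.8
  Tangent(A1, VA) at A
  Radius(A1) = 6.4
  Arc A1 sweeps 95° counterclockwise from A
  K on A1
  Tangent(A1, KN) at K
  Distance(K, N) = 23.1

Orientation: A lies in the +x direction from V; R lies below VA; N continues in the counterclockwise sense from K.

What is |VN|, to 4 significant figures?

44.90

On A1, A sits at bearing 90° from R; a 95° counterclockwise sweep puts K at bearing 185°, so K = R + 6.4·(cos 185°, sin 185°) = (31.42, -6.958). The tangent condition forces RK to be normal to KN, so KN runs along (−sin 185°, cos 185°); with |KN| = 23.1, N = (33.44, -29.97). Then |VN| = |N − V| = 44.90.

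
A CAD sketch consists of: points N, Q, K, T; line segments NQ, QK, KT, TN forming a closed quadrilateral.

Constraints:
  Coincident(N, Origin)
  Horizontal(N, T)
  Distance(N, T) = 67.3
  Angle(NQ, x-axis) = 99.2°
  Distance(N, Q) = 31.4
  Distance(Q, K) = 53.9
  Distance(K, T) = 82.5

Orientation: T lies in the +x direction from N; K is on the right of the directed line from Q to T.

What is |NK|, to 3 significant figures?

25.5

Checks: |QK| = 53.90 ✓; |KT| = 82.50 ✓.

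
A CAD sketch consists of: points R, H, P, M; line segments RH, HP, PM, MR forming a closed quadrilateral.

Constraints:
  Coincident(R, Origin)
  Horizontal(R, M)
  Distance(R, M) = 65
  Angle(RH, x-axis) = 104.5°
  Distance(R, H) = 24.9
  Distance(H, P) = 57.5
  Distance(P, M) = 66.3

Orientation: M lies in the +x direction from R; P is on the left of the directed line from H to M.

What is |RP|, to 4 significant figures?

71.65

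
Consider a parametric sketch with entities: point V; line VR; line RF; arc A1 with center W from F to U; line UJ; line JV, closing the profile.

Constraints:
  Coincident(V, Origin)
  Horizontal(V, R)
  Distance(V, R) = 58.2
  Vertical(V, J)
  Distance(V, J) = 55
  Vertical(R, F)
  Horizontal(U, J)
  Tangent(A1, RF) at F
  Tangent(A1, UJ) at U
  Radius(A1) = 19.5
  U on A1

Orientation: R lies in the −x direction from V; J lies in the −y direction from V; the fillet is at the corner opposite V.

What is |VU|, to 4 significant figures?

67.25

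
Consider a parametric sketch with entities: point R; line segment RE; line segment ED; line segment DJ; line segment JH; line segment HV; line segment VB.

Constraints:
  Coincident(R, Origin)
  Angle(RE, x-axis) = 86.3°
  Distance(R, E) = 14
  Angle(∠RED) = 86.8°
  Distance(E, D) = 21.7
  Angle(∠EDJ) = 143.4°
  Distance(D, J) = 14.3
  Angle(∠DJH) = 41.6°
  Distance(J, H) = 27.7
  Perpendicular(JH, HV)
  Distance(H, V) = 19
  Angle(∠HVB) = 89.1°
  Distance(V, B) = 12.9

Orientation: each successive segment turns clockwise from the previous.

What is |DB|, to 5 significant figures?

10.170

R is at the origin; RE runs at 86.3° with length 14.0, so E = (0.90345, 13.971). ∠RED = 86.8° gives ED at -6.9000° from the x-axis; with |ED| = 21.7, D = (22.446, 11.364). ∠EDJ = 143.4° gives DJ at -43.500° from the x-axis; with |DJ| = 14.3, J = (32.819, 1.5204). ∠DJH = 41.6° gives JH at 178.10° from the x-axis; with |JH| = 27.7, H = (5.1344, 2.4388). JH is perpendicular to HV, so HV runs at 88.100°; with |HV| = 19.0, V = (5.7643, 21.428). ∠HVB = 89.1° gives VB at -2.8000° from the x-axis; with |VB| = 12.9, B = (18.649, 20.798). Then |DB| = |B − D| = 10.170.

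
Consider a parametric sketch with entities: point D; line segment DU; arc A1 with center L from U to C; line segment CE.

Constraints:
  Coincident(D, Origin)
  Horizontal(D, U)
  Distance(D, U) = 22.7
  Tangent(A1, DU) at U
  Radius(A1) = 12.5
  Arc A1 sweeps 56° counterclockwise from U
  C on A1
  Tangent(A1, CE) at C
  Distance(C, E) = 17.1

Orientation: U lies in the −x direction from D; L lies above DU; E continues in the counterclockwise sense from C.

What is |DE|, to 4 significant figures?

19.88

On A1, U sits at bearing -90° from L; a 56° counterclockwise sweep puts C at bearing -34°, so C = L + 12.5·(cos -34°, sin -34°) = (-12.34, 5.510). A1 meets CE tangentially, so LC is at right angles to CE, so CE runs along (−sin -34°, cos -34°); with |CE| = 17.1, E = (-2.775, 19.69). Then |DE| = |E − D| = 19.88.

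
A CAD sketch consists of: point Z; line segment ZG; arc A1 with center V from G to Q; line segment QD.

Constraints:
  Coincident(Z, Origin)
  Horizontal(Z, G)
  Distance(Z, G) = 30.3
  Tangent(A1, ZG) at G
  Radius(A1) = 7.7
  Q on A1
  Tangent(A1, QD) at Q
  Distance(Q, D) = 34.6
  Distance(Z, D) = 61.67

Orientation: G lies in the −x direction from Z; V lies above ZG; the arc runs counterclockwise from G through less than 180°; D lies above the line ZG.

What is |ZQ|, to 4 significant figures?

27.91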